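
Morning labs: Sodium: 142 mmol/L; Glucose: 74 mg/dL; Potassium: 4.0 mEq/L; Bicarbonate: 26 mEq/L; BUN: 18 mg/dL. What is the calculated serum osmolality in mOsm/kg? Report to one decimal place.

294.5 mOsm/kg

Calculated osmolality = 2·Na + glucose/18 + BUN/2.8
= 2·142 + 74/18 + 18/2.8
= 284 + 4.11 + 6.43
= 294.54 mOsm/kg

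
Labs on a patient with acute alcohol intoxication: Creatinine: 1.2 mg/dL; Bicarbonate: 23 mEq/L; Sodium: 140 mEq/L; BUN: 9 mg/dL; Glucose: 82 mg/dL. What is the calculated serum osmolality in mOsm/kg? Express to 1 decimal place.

287.8 mOsm/kg

Calculated osmolality = 2·Na + glucose/18 + BUN/2.8
= 2·140 + 82/18 + 9/2.8
= 280 + 4.56 + 3.21
= 287.77 mOsm/kg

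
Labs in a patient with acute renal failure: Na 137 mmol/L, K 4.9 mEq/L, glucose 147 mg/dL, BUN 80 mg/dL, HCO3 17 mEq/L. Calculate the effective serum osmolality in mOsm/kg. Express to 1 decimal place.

Effective osmolality excludes urea (freely permeant across cell membranes):
2·Na + glucose/18
= 2·137 + 147/18
= 274 + 8.17
= 282.17 mOsm/kg

282.2 mOsm/kg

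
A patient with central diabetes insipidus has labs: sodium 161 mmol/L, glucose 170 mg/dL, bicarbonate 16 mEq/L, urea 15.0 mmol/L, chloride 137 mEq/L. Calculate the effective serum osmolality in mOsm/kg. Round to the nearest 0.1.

Effective osmolality excludes urea (freely permeant across cell membranes):
2·Na + glucose/18
= 2·161 + 170/18
= 322 + 9.44
= 331.44 mOsm/kg

331.4 mOsm/kg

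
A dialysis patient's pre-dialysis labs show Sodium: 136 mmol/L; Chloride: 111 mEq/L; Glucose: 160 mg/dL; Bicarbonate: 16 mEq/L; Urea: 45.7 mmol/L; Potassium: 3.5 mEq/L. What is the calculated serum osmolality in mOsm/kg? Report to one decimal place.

326.6 mOsm/kg

Calculated osmolality = 2·Na + glucose/18 + urea
= 2·136 + 160/18 + 45.7
= 272 + 8.89 + 45.70
= 326.59 mOsm/kg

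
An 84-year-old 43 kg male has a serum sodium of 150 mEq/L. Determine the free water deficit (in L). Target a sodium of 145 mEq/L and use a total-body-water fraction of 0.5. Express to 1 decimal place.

TBW = 0.5 · 43 = 21.5 L
Free water deficit = TBW · (Na/145 − 1)
= 21.5 · (150/145 − 1)
= 21.5 · 0.0345
= 0.74 L

0.7 L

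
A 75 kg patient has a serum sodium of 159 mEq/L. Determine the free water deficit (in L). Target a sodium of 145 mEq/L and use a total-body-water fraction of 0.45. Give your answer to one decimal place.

TBW = 0.45 · 75 = 33.75 L
Free water deficit = TBW · (Na/145 − 1)
= 33.75 · (159/145 − 1)
= 33.75 · 0.0966
= 3.26 L

3.3 L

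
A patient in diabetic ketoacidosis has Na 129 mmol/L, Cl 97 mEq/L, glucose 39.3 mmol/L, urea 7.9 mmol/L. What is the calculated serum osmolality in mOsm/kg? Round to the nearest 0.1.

305.2 mOsm/kg

Calculated osmolality = 2·Na + glucose + urea
= 2·129 + 39.3 + 7.9
= 258 + 39.30 + 7.90
= 305.2 mOsm/kg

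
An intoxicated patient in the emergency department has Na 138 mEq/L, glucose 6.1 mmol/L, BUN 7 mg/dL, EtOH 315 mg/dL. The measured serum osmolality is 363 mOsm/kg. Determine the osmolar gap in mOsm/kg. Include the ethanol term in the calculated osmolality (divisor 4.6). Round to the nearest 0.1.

Calculated osmolality = 2·Na + glucose + BUN/2.8 + ethanol/4.6
= 2·138 + 6.1 + 7/2.8 + 315/4.6
= 276 + 6.10 + 2.50 + 68.48
= 353.08 mOsm/kg ≈ 353.1 mOsm/kg
Osmolar gap = measured − calculated = 363 − 353.1 = 9.9 mOsm/kg

9.9 mOsm/kg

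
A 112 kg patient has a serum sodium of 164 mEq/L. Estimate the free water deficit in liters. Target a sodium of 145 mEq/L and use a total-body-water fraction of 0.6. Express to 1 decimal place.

8.8 L

TBW = 0.6 · 112 = 67.2 L
Free water deficit = TBW · (Na/145 − 1)
= 67.2 · (164/145 − 1)
= 67.2 · 0.131
= 8.8 L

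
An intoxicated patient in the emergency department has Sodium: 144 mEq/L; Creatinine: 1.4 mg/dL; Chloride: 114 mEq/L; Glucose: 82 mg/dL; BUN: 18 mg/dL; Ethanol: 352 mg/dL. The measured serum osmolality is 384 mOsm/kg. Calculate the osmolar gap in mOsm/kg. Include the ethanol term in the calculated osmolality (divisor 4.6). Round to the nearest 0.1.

Calculated osmolality = 2·Na + glucose/18 + BUN/2.8 + ethanol/4.6
= 2·144 + 82/18 + 18/2.8 + 352/4.6
= 288 + 4.56 + 6.43 + 76.52
= 375.51 mOsm/kg ≈ 375.5 mOsm/kg
Osmolar gap = measured − calculated = 384 − 375.5 = 8.5 mOsm/kg

8.5 mOsm/kg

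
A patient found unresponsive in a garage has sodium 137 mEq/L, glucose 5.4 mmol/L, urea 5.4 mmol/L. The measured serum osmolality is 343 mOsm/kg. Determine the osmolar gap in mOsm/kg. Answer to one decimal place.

58.2 mOsm/kg

Calculated osmolality = 2·Na + glucose + urea
= 2·137 + 5.4 + 5.4
= 274 + 5.40 + 5.40
= 284.8 mOsm/kg ≈ 284.8 mOsm/kg
Osmolar gap = measured − calculated = 343 − 284.8 = 58.2 mOsm/kg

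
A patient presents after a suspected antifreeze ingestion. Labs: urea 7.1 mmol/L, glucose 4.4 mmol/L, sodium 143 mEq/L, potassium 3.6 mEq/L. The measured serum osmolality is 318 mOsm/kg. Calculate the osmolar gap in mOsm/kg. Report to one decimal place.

20.5 mOsm/kg

Calculated osmolality = 2·Na + glucose + urea
= 2·143 + 4.4 + 7.1
= 286 + 4.40 + 7.10
= 297.5 mOsm/kg ≈ 297.5 mOsm/kg
Osmolar gap = measured − calculated = 318 − 297.5 = 20.5 mOsm/kg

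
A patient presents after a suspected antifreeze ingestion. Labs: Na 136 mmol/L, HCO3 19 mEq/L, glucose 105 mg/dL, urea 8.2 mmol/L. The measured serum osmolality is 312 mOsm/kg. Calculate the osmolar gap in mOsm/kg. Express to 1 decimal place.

Calculated osmolality = 2·Na + glucose/18 + urea
= 2·136 + 105/18 + 8.2
= 272 + 5.83 + 8.20
= 286.03 mOsm/kg ≈ 286.0 mOsm/kg
Osmolar gap = measured − calculated = 312 − 286.0 = 26.0 mOsm/kg

26.0 mOsm/kg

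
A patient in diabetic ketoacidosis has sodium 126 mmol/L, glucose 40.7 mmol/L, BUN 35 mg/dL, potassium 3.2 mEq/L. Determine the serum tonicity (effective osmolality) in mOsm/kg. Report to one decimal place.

Effective osmolality excludes urea (freely permeant across cell membranes):
2·Na + glucose
= 2·126 + 40.7
= 252 + 40.7
= 292.7 mOsm/kg

292.7 mOsm/kg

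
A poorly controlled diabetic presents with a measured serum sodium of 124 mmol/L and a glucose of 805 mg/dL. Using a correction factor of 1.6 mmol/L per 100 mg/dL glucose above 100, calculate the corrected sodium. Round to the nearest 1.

Corrected Na = measured Na + 1.6 · (glucose − 100)/100
= 124 + 1.6 · (805 − 100)/100
= 124 + 11.3
= 135.3 mmol/L

135 mmol/L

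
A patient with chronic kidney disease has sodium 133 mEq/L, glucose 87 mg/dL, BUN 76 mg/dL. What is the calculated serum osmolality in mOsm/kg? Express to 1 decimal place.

Calculated osmolality = 2·Na + glucose/18 + BUN/2.8
= 2·133 + 87/18 + 76/2.8
= 266 + 4.83 + 27.14
= 297.97 mOsm/kg

298.0 mOsm/kg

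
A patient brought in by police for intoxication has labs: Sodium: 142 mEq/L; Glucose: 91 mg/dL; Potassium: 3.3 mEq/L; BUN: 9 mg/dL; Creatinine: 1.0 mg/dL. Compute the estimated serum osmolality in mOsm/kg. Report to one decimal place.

292.3 mOsm/kg

Calculated osmolality = 2·Na + glucose/18 + BUN/2.8
= 2·142 + 91/18 + 9/2.8
= 284 + 5.06 + 3.21
= 292.27 mOsm/kg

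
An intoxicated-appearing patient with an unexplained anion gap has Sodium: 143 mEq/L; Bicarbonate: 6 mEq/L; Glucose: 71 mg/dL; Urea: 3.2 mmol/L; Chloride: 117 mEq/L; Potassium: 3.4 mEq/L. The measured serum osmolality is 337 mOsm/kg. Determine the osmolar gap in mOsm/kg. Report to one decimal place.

Calculated osmolality = 2·Na + glucose/18 + urea
= 2·143 + 71/18 + 3.2
= 286 + 3.94 + 3.20
= 293.14 mOsm/kg ≈ 293.1 mOsm/kg
Osmolar gap = measured − calculated = 337 − 293.1 = 43.9 mOsm/kg

43.9 mOsm/kg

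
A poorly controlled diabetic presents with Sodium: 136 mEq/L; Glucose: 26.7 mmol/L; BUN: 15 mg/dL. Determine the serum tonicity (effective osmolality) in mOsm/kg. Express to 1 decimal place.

298.7 mOsm/kg

Effective osmolality excludes urea (freely permeant across cell membranes):
2·Na + glucose
= 2·136 + 26.7
= 272 + 26.7
= 298.7 mOsm/kg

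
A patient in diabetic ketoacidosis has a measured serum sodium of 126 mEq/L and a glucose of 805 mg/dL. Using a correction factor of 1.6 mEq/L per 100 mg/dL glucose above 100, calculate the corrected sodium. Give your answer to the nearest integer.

Corrected Na = measured Na + 1.6 · (glucose − 100)/100
= 126 + 1.6 · (805 − 100)/100
= 126 + 11.3
= 137.3 mEq/L

137 mEq/L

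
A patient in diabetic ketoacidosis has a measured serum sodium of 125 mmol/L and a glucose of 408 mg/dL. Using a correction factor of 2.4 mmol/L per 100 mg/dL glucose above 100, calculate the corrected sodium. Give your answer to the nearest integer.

132 mmol/L

Corrected Na = measured Na + 2.4 · (glucose − 100)/100
= 125 + 2.4 · (408 − 100)/100
= 125 + 7.4
= 132.4 mmol/L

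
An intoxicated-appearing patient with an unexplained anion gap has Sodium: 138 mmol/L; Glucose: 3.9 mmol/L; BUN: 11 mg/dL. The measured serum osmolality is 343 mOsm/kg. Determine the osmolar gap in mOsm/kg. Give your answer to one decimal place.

59.2 mOsm/kg

Calculated osmolality = 2·Na + glucose + BUN/2.8
= 2·138 + 3.9 + 11/2.8
= 276 + 3.90 + 3.93
= 283.83 mOsm/kg ≈ 283.8 mOsm/kg
Osmolar gap = measured − calculated = 343 − 283.8 = 59.2 mOsm/kg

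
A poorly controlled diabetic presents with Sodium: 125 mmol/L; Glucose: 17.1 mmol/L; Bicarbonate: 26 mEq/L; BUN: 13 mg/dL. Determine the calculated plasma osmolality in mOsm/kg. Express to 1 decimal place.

271.7 mOsm/kg

Calculated osmolality = 2·Na + glucose + BUN/2.8
= 2·125 + 17.1 + 13/2.8
= 250 + 17.10 + 4.64
= 271.74 mOsm/kg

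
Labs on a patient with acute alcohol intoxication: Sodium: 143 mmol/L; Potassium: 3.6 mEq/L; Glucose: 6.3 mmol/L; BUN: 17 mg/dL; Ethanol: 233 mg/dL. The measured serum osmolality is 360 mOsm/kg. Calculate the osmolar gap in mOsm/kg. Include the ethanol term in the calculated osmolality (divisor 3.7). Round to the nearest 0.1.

-1.3 mOsm/kg

Calculated osmolality = 2·Na + glucose + BUN/2.8 + ethanol/3.7
= 2·143 + 6.3 + 17/2.8 + 233/3.7
= 286 + 6.30 + 6.07 + 62.97
= 361.34 mOsm/kg ≈ 361.3 mOsm/kg
Osmolar gap = measured − calculated = 360 − 361.3 = -1.3 mOsm/kg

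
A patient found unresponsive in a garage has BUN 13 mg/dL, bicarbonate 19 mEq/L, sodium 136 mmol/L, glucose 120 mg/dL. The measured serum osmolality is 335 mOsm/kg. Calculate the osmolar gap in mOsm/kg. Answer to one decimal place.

51.7 mOsm/kg

Calculated osmolality = 2·Na + glucose/18 + BUN/2.8
= 2·136 + 120/18 + 13/2.8
= 272 + 6.67 + 4.64
= 283.31 mOsm/kg ≈ 283.3 mOsm/kg
Osmolar gap = measured − calculated = 335 − 283.3 = 51.7 mOsm/kg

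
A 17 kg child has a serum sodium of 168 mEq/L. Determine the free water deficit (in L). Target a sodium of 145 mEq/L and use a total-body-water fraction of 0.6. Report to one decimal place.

TBW = 0.6 · 17 = 10.2 L
Free water deficit = TBW · (Na/145 − 1)
= 10.2 · (168/145 − 1)
= 10.2 · 0.1586
= 1.62 L

1.6 L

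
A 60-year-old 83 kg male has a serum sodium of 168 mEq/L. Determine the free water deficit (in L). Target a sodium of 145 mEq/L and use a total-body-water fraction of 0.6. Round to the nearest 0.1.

TBW = 0.6 · 83 = 49.8 L
Free water deficit = TBW · (Na/145 − 1)
= 49.8 · (168/145 − 1)
= 49.8 · 0.1586
= 7.9 L

7.9 L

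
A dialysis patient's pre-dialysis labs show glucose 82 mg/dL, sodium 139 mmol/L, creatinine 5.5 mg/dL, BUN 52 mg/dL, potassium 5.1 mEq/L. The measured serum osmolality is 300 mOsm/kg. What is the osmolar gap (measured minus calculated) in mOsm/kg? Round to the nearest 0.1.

Calculated osmolality = 2·Na + glucose/18 + BUN/2.8
= 2·139 + 82/18 + 52/2.8
= 278 + 4.56 + 18.57
= 301.13 mOsm/kg ≈ 301.1 mOsm/kg
Osmolar gap = measured − calculated = 300 − 301.1 = -1.1 mOsm/kg

-1.1 mOsm/kg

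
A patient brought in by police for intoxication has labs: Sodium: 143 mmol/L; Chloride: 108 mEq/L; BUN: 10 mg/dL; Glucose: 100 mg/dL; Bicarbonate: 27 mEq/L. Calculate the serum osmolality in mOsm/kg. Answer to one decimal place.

Calculated osmolality = 2·Na + glucose/18 + BUN/2.8
= 2·143 + 100/18 + 10/2.8
= 286 + 5.56 + 3.57
= 295.13 mOsm/kg

295.1 mOsm/kg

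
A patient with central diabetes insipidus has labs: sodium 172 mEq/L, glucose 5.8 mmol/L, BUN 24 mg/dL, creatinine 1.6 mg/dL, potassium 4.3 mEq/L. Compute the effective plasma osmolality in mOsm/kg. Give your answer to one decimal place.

349.8 mOsm/kg

Effective osmolality excludes urea (freely permeant across cell membranes):
2·Na + glucose
= 2·172 + 5.8
= 344 + 5.8
= 349.8 mOsm/kg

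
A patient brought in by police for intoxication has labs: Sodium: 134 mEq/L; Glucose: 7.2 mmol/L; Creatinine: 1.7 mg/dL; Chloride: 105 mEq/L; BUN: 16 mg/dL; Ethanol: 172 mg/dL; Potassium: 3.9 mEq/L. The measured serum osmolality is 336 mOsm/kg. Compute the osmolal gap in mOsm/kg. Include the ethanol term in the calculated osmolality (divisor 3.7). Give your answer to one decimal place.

8.6 mOsm/kg

Calculated osmolality = 2·Na + glucose + BUN/2.8 + ethanol/3.7
= 2·134 + 7.2 + 16/2.8 + 172/3.7
= 268 + 7.20 + 5.71 + 46.49
= 327.4 mOsm/kg ≈ 327.4 mOsm/kg
Osmolar gap = measured − calculated = 336 − 327.4 = 8.6 mOsm/kg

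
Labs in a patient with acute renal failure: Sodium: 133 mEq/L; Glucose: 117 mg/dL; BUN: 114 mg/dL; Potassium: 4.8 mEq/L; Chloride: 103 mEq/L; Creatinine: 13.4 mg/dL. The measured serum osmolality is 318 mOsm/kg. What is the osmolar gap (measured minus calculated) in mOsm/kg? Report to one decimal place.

Calculated osmolality = 2·Na + glucose/18 + BUN/2.8
= 2·133 + 117/18 + 114/2.8
= 266 + 6.50 + 40.71
= 313.21 mOsm/kg ≈ 313.2 mOsm/kg
Osmolar gap = measured − calculated = 318 − 313.2 = 4.8 mOsm/kg

4.8 mOsm/kg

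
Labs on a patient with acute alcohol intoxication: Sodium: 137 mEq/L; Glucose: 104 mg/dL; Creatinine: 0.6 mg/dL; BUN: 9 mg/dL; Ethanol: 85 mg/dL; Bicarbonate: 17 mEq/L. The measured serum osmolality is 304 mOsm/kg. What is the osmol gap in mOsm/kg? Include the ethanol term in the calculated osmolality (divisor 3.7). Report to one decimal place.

Calculated osmolality = 2·Na + glucose/18 + BUN/2.8 + ethanol/3.7
= 2·137 + 104/18 + 9/2.8 + 85/3.7
= 274 + 5.78 + 3.21 + 22.97
= 305.96 mOsm/kg ≈ 306.0 mOsm/kg
Osmolar gap = measured − calculated = 304 − 306.0 = -2.0 mOsm/kg

-2.0 mOsm/kg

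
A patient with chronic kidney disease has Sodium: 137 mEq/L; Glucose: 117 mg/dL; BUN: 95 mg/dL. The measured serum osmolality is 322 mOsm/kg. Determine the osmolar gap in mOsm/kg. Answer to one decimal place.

7.6 mOsm/kg

Calculated osmolality = 2·Na + glucose/18 + BUN/2.8
= 2·137 + 117/18 + 95/2.8
= 274 + 6.50 + 33.93
= 314.43 mOsm/kg ≈ 314.4 mOsm/kg
Osmolar gap = measured − calculated = 322 − 314.4 = 7.6 mOsm/kg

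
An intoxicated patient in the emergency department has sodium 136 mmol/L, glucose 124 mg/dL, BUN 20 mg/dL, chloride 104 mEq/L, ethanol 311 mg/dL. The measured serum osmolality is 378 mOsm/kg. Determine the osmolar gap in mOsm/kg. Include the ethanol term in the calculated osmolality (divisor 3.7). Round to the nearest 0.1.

Calculated osmolality = 2·Na + glucose/18 + BUN/2.8 + ethanol/3.7
= 2·136 + 124/18 + 20/2.8 + 311/3.7
= 272 + 6.89 + 7.14 + 84.05
= 370.08 mOsm/kg ≈ 370.1 mOsm/kg
Osmolar gap = measured − calculated = 378 − 370.1 = 7.9 mOsm/kg

7.9 mOsm/kg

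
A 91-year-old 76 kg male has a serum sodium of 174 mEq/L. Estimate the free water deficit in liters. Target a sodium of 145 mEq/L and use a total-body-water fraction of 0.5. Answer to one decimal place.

7.6 L

TBW = 0.5 · 76 = 38 L
Free water deficit = TBW · (Na/145 − 1)
= 38 · (174/145 − 1)
= 38 · 0.2
= 7.6 L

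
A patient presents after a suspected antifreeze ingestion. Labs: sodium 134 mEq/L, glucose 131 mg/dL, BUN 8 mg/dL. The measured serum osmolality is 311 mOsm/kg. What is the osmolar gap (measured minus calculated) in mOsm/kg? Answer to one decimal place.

32.9 mOsm/kg

Calculated osmolality = 2·Na + glucose/18 + BUN/2.8
= 2·134 + 131/18 + 8/2.8
= 268 + 7.28 + 2.86
= 278.14 mOsm/kg ≈ 278.1 mOsm/kg
Osmolar gap = measured − calculated = 311 − 278.1 = 32.9 mOsm/kg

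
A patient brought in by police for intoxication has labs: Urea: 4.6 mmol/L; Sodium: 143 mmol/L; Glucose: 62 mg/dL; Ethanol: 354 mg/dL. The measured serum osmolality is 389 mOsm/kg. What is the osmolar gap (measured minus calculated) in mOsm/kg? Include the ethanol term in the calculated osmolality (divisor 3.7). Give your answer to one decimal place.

Calculated osmolality = 2·Na + glucose/18 + urea + ethanol/3.7
= 2·143 + 62/18 + 4.6 + 354/3.7
= 286 + 3.44 + 4.60 + 95.68
= 389.72 mOsm/kg ≈ 389.7 mOsm/kg
Osmolar gap = measured − calculated = 389 − 389.7 = -0.7 mOsm/kg

-0.7 mOsm/kg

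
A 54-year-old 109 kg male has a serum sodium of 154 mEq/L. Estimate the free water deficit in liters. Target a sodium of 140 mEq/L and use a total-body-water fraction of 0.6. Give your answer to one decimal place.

6.5 L

TBW = 0.6 · 109 = 65.4 L
Free water deficit = TBW · (Na/140 − 1)
= 65.4 · (154/140 − 1)
= 65.4 · 0.1
= 6.54 L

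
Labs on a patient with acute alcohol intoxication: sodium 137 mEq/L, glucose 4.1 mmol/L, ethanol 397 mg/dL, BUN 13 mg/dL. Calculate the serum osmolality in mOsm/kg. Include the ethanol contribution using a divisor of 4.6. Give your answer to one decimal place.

Calculated osmolality = 2·Na + glucose + BUN/2.8 + ethanol/4.6
= 2·137 + 4.1 + 13/2.8 + 397/4.6
= 274 + 4.10 + 4.64 + 86.30
= 369.04 mOsm/kg

369.0 mOsm/kg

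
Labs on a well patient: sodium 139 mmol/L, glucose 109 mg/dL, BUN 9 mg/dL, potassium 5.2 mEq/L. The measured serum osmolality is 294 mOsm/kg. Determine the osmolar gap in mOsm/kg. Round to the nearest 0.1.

Calculated osmolality = 2·Na + glucose/18 + BUN/2.8
= 2·139 + 109/18 + 9/2.8
= 278 + 6.06 + 3.21
= 287.27 mOsm/kg ≈ 287.3 mOsm/kg
Osmolar gap = measured − calculated = 294 − 287.3 = 6.7 mOsm/kg

6.7 mOsm/kg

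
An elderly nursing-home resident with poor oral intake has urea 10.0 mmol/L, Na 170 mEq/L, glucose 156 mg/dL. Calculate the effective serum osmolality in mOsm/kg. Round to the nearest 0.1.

348.7 mOsm/kg

Effective osmolality excludes urea (freely permeant across cell membranes):
2·Na + glucose/18
= 2·170 + 156/18
= 340 + 8.67
= 348.67 mOsm/kg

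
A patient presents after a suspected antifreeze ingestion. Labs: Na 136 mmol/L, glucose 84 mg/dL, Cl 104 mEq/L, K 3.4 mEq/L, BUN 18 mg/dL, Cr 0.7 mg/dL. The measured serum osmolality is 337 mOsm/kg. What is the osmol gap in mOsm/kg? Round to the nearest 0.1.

53.9 mOsm/kg

Calculated osmolality = 2·Na + glucose/18 + BUN/2.8
= 2·136 + 84/18 + 18/2.8
= 272 + 4.67 + 6.43
= 283.1 mOsm/kg ≈ 283.1 mOsm/kg
Osmolar gap = measured − calculated = 337 − 283.1 = 53.9 mOsm/kg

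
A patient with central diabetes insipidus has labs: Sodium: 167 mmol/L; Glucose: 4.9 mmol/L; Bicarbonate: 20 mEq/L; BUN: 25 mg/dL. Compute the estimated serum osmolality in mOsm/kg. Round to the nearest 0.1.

347.8 mOsm/kg

Calculated osmolality = 2·Na + glucose + BUN/2.8
= 2·167 + 4.9 + 25/2.8
= 334 + 4.90 + 8.93
= 347.83 mOsm/kg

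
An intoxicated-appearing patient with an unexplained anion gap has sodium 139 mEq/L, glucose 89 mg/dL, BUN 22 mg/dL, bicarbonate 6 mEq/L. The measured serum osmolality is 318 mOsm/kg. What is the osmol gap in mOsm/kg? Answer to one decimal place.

27.2 mOsm/kg

Calculated osmolality = 2·Na + glucose/18 + BUN/2.8
= 2·139 + 89/18 + 22/2.8
= 278 + 4.94 + 7.86
= 290.8 mOsm/kg ≈ 290.8 mOsm/kg
Osmolar gap = measured − calculated = 318 − 290.8 = 27.2 mOsm/kg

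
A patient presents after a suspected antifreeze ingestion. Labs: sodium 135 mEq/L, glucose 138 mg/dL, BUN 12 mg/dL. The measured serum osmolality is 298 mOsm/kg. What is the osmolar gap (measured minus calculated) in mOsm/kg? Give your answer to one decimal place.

Calculated osmolality = 2·Na + glucose/18 + BUN/2.8
= 2·135 + 138/18 + 12/2.8
= 270 + 7.67 + 4.29
= 281.96 mOsm/kg ≈ 282.0 mOsm/kg
Osmolar gap = measured − calculated = 298 − 282.0 = 16.0 mOsm/kg

16.0 mOsm/kg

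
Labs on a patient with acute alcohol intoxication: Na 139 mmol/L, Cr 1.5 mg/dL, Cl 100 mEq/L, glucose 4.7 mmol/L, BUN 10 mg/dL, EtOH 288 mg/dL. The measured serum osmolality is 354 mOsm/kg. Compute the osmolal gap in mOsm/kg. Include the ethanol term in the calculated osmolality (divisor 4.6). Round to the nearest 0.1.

Calculated osmolality = 2·Na + glucose + BUN/2.8 + ethanol/4.6
= 2·139 + 4.7 + 10/2.8 + 288/4.6
= 278 + 4.70 + 3.57 + 62.61
= 348.88 mOsm/kg ≈ 348.9 mOsm/kg
Osmolar gap = measured − calculated = 354 − 348.9 = 5.1 mOsm/kg

5.1 mOsm/kg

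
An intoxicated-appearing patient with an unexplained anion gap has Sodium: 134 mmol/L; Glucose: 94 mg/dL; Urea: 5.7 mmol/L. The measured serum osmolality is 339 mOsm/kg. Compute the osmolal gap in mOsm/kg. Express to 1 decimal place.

Calculated osmolality = 2·Na + glucose/18 + urea
= 2·134 + 94/18 + 5.7
= 268 + 5.22 + 5.70
= 278.92 mOsm/kg ≈ 278.9 mOsm/kg
Osmolar gap = measured − calculated = 339 − 278.9 = 60.1 mOsm/kg

60.1 mOsm/kg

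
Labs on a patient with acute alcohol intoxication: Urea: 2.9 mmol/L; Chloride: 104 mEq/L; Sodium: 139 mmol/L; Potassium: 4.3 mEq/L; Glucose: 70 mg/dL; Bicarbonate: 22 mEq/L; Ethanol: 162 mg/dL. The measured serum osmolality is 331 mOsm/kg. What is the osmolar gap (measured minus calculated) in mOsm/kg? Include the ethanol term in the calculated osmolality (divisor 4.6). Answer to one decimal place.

11.0 mOsm/kg

Calculated osmolality = 2·Na + glucose/18 + urea + ethanol/4.6
= 2·139 + 70/18 + 2.9 + 162/4.6
= 278 + 3.89 + 2.90 + 35.22
= 320.01 mOsm/kg ≈ 320.0 mOsm/kg
Osmolar gap = measured − calculated = 331 − 320.0 = 11.0 mOsm/kg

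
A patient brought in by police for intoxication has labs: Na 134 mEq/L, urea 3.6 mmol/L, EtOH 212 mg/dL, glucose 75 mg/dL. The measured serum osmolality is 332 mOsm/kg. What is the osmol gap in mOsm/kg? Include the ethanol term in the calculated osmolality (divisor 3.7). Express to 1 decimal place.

Calculated osmolality = 2·Na + glucose/18 + urea + ethanol/3.7
= 2·134 + 75/18 + 3.6 + 212/3.7
= 268 + 4.17 + 3.60 + 57.30
= 333.07 mOsm/kg ≈ 333.1 mOsm/kg
Osmolar gap = measured − calculated = 332 − 333.1 = -1.1 mOsm/kg

-1.1 mOsm/kg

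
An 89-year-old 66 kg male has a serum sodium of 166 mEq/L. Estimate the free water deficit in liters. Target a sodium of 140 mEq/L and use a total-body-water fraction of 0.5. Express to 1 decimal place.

6.1 L

TBW = 0.5 · 66 = 33 L
Free water deficit = TBW · (Na/140 − 1)
= 33 · (166/140 − 1)
= 33 · 0.1857
= 6.13 L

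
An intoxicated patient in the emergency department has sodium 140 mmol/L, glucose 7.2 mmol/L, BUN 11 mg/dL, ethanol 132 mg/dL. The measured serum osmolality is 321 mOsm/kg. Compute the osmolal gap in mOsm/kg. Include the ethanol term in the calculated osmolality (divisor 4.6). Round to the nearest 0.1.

Calculated osmolality = 2·Na + glucose + BUN/2.8 + ethanol/4.6
= 2·140 + 7.2 + 11/2.8 + 132/4.6
= 280 + 7.20 + 3.93 + 28.70
= 319.83 mOsm/kg ≈ 319.8 mOsm/kg
Osmolar gap = measured − calculated = 321 − 319.8 = 1.2 mOsm/kg

1.2 mOsm/kg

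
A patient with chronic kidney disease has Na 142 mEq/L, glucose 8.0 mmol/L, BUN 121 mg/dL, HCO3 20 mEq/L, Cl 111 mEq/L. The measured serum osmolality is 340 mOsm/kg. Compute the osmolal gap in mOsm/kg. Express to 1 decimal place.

4.8 mOsm/kg

Calculated osmolality = 2·Na + glucose + BUN/2.8
= 2·142 + 8 + 121/2.8
= 284 + 8 + 43.21
= 335.21 mOsm/kg ≈ 335.2 mOsm/kg
Osmolar gap = measured − calculated = 340 − 335.2 = 4.8 mOsm/kg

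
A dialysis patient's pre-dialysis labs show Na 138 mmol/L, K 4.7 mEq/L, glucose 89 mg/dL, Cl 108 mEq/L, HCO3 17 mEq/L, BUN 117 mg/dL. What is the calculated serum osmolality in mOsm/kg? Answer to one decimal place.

Calculated osmolality = 2·Na + glucose/18 + BUN/2.8
= 2·138 + 89/18 + 117/2.8
= 276 + 4.94 + 41.79
= 322.73 mOsm/kg

322.7 mOsm/kg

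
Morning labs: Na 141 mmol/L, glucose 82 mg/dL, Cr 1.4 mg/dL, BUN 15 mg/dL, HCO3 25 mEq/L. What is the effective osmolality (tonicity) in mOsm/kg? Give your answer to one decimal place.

Effective osmolality excludes urea (freely permeant across cell membranes):
2·Na + glucose/18
= 2·141 + 82/18
= 282 + 4.56
= 286.56 mOsm/kg

286.6 mOsm/kg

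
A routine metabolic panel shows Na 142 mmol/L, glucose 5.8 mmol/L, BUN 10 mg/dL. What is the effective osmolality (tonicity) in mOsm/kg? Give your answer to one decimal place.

289.8 mOsm/kg

Effective osmolality excludes urea (freely permeant across cell membranes):
2·Na + glucose
= 2·142 + 5.8
= 284 + 5.8
= 289.8 mOsm/kg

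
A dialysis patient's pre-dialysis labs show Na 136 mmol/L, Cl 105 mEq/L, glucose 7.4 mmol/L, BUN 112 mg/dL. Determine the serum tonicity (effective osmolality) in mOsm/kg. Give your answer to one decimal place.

Effective osmolality excludes urea (freely permeant across cell membranes):
2·Na + glucose
= 2·136 + 7.4
= 272 + 7.4
= 279.4 mOsm/kg

279.4 mOsm/kg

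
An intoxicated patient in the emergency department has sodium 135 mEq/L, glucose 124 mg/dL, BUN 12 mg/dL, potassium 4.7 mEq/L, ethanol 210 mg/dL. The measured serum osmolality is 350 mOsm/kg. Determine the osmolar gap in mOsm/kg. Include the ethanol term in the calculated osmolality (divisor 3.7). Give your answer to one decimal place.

Calculated osmolality = 2·Na + glucose/18 + BUN/2.8 + ethanol/3.7
= 2·135 + 124/18 + 12/2.8 + 210/3.7
= 270 + 6.89 + 4.29 + 56.76
= 337.94 mOsm/kg ≈ 337.9 mOsm/kg
Osmolar gap = measured − calculated = 350 − 337.9 = 12.1 mOsm/kg

12.1 mOsm/kg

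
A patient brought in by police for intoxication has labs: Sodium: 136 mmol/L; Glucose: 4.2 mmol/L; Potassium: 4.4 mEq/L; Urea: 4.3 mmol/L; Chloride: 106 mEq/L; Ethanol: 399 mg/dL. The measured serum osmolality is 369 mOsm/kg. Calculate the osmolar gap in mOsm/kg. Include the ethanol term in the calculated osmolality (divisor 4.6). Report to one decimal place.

1.8 mOsm/kg

Calculated osmolality = 2·Na + glucose + urea + ethanol/4.6
= 2·136 + 4.2 + 4.3 + 399/4.6
= 272 + 4.20 + 4.30 + 86.74
= 367.24 mOsm/kg ≈ 367.2 mOsm/kg
Osmolar gap = measured − calculated = 369 − 367.2 = 1.8 mOsm/kg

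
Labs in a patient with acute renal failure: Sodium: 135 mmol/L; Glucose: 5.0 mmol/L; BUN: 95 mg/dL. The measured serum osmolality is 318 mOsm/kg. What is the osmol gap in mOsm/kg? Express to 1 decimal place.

9.1 mOsm/kg

Calculated osmolality = 2·Na + glucose + BUN/2.8
= 2·135 + 5 + 95/2.8
= 270 + 5 + 33.93
= 308.93 mOsm/kg ≈ 308.9 mOsm/kg
Osmolar gap = measured − calculated = 318 − 308.9 = 9.1 mOsm/kg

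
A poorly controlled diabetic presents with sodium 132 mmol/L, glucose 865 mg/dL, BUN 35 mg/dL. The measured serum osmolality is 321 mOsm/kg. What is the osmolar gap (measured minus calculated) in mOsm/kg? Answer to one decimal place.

-3.6 mOsm/kg

Calculated osmolality = 2·Na + glucose/18 + BUN/2.8
= 2·132 + 865/18 + 35/2.8
= 264 + 48.06 + 12.50
= 324.56 mOsm/kg ≈ 324.6 mOsm/kg
Osmolar gap = measured − calculated = 321 − 324.6 = -3.6 mOsm/kg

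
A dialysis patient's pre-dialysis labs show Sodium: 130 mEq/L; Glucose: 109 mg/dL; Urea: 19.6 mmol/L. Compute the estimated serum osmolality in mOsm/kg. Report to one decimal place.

Calculated osmolality = 2·Na + glucose/18 + urea
= 2·130 + 109/18 + 19.6
= 260 + 6.06 + 19.60
= 285.66 mOsm/kg

285.7 mOsm/kg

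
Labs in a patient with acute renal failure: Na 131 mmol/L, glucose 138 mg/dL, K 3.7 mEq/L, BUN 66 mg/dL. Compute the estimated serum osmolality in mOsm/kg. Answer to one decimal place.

293.2 mOsm/kg

Calculated osmolality = 2·Na + glucose/18 + BUN/2.8
= 2·131 + 138/18 + 66/2.8
= 262 + 7.67 + 23.57
= 293.24 mOsm/kg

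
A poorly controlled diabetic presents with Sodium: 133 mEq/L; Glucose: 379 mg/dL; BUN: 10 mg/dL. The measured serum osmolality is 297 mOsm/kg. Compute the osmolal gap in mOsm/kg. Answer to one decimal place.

6.4 mOsm/kg

Calculated osmolality = 2·Na + glucose/18 + BUN/2.8
= 2·133 + 379/18 + 10/2.8
= 266 + 21.06 + 3.57
= 290.63 mOsm/kg ≈ 290.6 mOsm/kg
Osmolar gap = measured − calculated = 297 − 290.6 = 6.4 mOsm/kg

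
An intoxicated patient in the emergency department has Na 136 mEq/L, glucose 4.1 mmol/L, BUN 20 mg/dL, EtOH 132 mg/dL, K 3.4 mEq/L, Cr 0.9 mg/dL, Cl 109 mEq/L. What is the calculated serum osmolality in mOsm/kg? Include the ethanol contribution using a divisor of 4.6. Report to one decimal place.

Calculated osmolality = 2·Na + glucose + BUN/2.8 + ethanol/4.6
= 2·136 + 4.1 + 20/2.8 + 132/4.6
= 272 + 4.10 + 7.14 + 28.70
= 311.94 mOsm/kg

311.9 mOsm/kg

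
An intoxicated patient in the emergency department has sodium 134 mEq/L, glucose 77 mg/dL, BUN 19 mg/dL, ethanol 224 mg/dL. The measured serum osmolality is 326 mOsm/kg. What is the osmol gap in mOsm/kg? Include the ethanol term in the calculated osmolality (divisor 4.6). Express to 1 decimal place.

-1.8 mOsm/kg

Calculated osmolality = 2·Na + glucose/18 + BUN/2.8 + ethanol/4.6
= 2·134 + 77/18 + 19/2.8 + 224/4.6
= 268 + 4.28 + 6.79 + 48.70
= 327.77 mOsm/kg ≈ 327.8 mOsm/kg
Osmolar gap = measured − calculated = 326 − 327.8 = -1.8 mOsm/kg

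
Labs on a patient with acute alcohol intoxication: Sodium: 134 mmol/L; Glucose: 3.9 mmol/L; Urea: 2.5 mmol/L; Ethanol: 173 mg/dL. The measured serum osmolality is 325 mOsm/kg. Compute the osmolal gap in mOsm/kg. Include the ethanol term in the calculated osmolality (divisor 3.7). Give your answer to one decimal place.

Calculated osmolality = 2·Na + glucose + urea + ethanol/3.7
= 2·134 + 3.9 + 2.5 + 173/3.7
= 268 + 3.90 + 2.50 + 46.76
= 321.16 mOsm/kg ≈ 321.2 mOsm/kg
Osmolar gap = measured − calculated = 325 − 321.2 = 3.8 mOsm/kg

3.8 mOsm/kg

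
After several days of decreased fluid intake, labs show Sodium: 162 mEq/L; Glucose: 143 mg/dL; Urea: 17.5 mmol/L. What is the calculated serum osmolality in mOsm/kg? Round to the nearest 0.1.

Calculated osmolality = 2·Na + glucose/18 + urea
= 2·162 + 143/18 + 17.5
= 324 + 7.94 + 17.50
= 349.44 mOsm/kg

349.4 mOsm/kg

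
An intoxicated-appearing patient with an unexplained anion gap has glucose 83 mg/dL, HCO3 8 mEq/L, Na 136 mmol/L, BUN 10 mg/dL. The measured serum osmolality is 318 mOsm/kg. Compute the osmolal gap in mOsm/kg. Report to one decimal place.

Calculated osmolality = 2·Na + glucose/18 + BUN/2.8
= 2·136 + 83/18 + 10/2.8
= 272 + 4.61 + 3.57
= 280.18 mOsm/kg ≈ 280.2 mOsm/kg
Osmolar gap = measured − calculated = 318 − 280.2 = 37.8 mOsm/kg

37.8 mOsm/kg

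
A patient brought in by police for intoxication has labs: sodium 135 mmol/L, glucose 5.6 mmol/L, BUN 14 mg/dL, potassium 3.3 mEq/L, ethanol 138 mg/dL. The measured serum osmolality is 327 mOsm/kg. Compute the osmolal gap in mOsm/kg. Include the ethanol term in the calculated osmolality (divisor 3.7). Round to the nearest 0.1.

Calculated osmolality = 2·Na + glucose + BUN/2.8 + ethanol/3.7
= 2·135 + 5.6 + 14/2.8 + 138/3.7
= 270 + 5.60 + 5 + 37.30
= 317.9 mOsm/kg ≈ 317.9 mOsm/kg
Osmolar gap = measured − calculated = 327 − 317.9 = 9.1 mOsm/kg

9.1 mOsm/kg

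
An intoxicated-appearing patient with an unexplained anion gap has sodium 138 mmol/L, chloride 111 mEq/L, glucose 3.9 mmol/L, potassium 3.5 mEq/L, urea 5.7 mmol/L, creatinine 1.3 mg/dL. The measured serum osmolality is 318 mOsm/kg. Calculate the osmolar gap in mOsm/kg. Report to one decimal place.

32.4 mOsm/kg

Calculated osmolality = 2·Na + glucose + urea
= 2·138 + 3.9 + 5.7
= 276 + 3.90 + 5.70
= 285.6 mOsm/kg ≈ 285.6 mOsm/kg
Osmolar gap = measured − calculated = 318 − 285.6 = 32.4 mOsm/kg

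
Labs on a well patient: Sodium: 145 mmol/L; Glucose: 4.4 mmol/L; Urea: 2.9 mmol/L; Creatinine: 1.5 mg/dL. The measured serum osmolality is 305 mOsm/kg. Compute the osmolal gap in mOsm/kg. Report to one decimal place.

Calculated osmolality = 2·Na + glucose + urea
= 2·145 + 4.4 + 2.9
= 290 + 4.40 + 2.90
= 297.3 mOsm/kg ≈ 297.3 mOsm/kg
Osmolar gap = measured − calculated = 305 − 297.3 = 7.7 mOsm/kg

7.7 mOsm/kg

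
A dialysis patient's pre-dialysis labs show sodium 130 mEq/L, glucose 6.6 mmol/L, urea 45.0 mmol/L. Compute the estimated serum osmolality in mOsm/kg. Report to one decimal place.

Calculated osmolality = 2·Na + glucose + urea
= 2·130 + 6.6 + 45
= 260 + 6.60 + 45
= 311.6 mOsm/kg

311.6 mOsm/kg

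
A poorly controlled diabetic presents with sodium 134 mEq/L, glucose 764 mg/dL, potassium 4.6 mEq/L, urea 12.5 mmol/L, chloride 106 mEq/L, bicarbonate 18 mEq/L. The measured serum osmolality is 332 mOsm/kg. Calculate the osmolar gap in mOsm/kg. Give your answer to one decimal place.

Calculated osmolality = 2·Na + glucose/18 + urea
= 2·134 + 764/18 + 12.5
= 268 + 42.44 + 12.50
= 322.94 mOsm/kg ≈ 322.9 mOsm/kg
Osmolar gap = measured − calculated = 332 − 322.9 = 9.1 mOsm/kg

9.1 mOsm/kg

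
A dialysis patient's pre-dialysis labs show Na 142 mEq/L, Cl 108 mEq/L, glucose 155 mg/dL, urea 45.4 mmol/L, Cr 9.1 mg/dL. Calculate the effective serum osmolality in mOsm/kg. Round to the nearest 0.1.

292.6 mOsm/kg

Effective osmolality excludes urea (freely permeant across cell membranes):
2·Na + glucose/18
= 2·142 + 155/18
= 284 + 8.61
= 292.61 mOsm/kg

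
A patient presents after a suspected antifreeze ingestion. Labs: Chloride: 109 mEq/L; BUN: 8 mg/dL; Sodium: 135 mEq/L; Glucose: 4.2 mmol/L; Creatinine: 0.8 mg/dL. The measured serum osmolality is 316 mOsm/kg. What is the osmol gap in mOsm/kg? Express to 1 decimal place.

38.9 mOsm/kg

Calculated osmolality = 2·Na + glucose + BUN/2.8
= 2·135 + 4.2 + 8/2.8
= 270 + 4.20 + 2.86
= 277.06 mOsm/kg ≈ 277.1 mOsm/kg
Osmolar gap = measured − calculated = 316 − 277.1 = 38.9 mOsm/kg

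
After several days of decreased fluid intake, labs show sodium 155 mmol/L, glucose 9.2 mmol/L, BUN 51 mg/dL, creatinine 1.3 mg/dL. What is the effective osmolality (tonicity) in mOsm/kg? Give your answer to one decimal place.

319.2 mOsm/kg

Effective osmolality excludes urea (freely permeant across cell membranes):
2·Na + glucose
= 2·155 + 9.2
= 310 + 9.2
= 319.2 mOsm/kg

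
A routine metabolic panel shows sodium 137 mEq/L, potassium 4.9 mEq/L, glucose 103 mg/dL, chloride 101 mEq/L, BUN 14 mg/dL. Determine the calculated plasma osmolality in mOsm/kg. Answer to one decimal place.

Calculated osmolality = 2·Na + glucose/18 + BUN/2.8
= 2·137 + 103/18 + 14/2.8
= 274 + 5.72 + 5
= 284.72 mOsm/kg

284.7 mOsm/kg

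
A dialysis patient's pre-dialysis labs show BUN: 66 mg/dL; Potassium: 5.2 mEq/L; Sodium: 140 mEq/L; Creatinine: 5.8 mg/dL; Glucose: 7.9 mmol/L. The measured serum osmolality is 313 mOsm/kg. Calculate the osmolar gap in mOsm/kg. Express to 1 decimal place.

1.5 mOsm/kg

Calculated osmolality = 2·Na + glucose + BUN/2.8
= 2·140 + 7.9 + 66/2.8
= 280 + 7.90 + 23.57
= 311.47 mOsm/kg ≈ 311.5 mOsm/kg
Osmolar gap = measured − calculated = 313 − 311.5 = 1.5 mOsm/kg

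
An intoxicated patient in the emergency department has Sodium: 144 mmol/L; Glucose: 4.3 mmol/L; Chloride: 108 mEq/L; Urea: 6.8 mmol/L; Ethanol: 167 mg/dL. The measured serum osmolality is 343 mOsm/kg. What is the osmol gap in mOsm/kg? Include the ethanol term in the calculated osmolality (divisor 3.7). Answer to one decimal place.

Calculated osmolality = 2·Na + glucose + urea + ethanol/3.7
= 2·144 + 4.3 + 6.8 + 167/3.7
= 288 + 4.30 + 6.80 + 45.14
= 344.24 mOsm/kg ≈ 344.2 mOsm/kg
Osmolar gap = measured − calculated = 343 − 344.2 = -1.2 mOsm/kg

-1.2 mOsm/kg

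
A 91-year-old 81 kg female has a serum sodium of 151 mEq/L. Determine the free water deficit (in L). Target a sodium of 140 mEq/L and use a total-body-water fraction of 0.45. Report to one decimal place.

2.9 L

TBW = 0.45 · 81 = 36.45 L
Free water deficit = TBW · (Na/140 − 1)
= 36.45 · (151/140 − 1)
= 36.45 · 0.0786
= 2.86 L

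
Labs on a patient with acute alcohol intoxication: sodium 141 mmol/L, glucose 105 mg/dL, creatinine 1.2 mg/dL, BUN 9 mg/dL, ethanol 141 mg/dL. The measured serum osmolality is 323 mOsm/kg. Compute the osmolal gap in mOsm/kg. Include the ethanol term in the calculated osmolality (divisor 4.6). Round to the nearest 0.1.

Calculated osmolality = 2·Na + glucose/18 + BUN/2.8 + ethanol/4.6
= 2·141 + 105/18 + 9/2.8 + 141/4.6
= 282 + 5.83 + 3.21 + 30.65
= 321.69 mOsm/kg ≈ 321.7 mOsm/kg
Osmolar gap = measured − calculated = 323 − 321.7 = 1.3 mOsm/kg

1.3 mOsm/kg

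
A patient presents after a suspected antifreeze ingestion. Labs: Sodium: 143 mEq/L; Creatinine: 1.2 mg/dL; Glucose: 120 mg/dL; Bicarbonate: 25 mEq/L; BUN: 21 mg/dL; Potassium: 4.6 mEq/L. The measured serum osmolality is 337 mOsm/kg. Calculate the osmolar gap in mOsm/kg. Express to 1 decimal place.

36.8 mOsm/kg

Calculated osmolality = 2·Na + glucose/18 + BUN/2.8
= 2·143 + 120/18 + 21/2.8
= 286 + 6.67 + 7.50
= 300.17 mOsm/kg ≈ 300.2 mOsm/kg
Osmolar gap = measured − calculated = 337 − 300.2 = 36.8 mOsm/kg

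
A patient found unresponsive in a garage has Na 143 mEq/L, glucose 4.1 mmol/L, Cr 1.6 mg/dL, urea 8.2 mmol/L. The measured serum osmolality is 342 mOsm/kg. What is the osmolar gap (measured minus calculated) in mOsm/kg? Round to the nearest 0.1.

Calculated osmolality = 2·Na + glucose + urea
= 2·143 + 4.1 + 8.2
= 286 + 4.10 + 8.20
= 298.3 mOsm/kg ≈ 298.3 mOsm/kg
Osmolar gap = measured − calculated = 342 − 298.3 = 43.7 mOsm/kg

43.7 mOsm/kg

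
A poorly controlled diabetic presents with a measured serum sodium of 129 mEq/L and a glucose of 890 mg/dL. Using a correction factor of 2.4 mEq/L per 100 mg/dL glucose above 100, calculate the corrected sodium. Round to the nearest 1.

Corrected Na = measured Na + 2.4 · (glucose − 100)/100
= 129 + 2.4 · (890 − 100)/100
= 129 + 19
= 148 mEq/L

148 mEq/L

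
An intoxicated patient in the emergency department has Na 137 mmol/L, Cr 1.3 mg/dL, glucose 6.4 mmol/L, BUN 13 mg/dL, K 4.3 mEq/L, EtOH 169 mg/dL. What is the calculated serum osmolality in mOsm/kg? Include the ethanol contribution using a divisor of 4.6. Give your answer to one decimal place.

Calculated osmolality = 2·Na + glucose + BUN/2.8 + ethanol/4.6
= 2·137 + 6.4 + 13/2.8 + 169/4.6
= 274 + 6.40 + 4.64 + 36.74
= 321.78 mOsm/kg

321.8 mOsm/kg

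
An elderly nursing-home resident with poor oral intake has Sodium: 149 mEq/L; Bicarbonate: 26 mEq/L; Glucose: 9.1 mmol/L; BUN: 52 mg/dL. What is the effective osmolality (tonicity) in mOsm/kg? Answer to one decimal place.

307.1 mOsm/kg

Effective osmolality excludes urea (freely permeant across cell membranes):
2·Na + glucose
= 2·149 + 9.1
= 298 + 9.1
= 307.1 mOsm/kg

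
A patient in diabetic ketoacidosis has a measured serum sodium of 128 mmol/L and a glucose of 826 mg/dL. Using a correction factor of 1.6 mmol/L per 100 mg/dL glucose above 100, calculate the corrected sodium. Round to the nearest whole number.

140 mmol/L

Corrected Na = measured Na + 1.6 · (glucose − 100)/100
= 128 + 1.6 · (826 − 100)/100
= 128 + 11.6
= 139.6 mmol/L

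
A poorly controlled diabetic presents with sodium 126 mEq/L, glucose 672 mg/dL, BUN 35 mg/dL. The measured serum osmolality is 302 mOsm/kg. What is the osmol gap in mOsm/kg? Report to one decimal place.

0.2 mOsm/kg

Calculated osmolality = 2·Na + glucose/18 + BUN/2.8
= 2·126 + 672/18 + 35/2.8
= 252 + 37.33 + 12.50
= 301.83 mOsm/kg ≈ 301.8 mOsm/kg
Osmolar gap = measured − calculated = 302 − 301.8 = 0.2 mOsm/kg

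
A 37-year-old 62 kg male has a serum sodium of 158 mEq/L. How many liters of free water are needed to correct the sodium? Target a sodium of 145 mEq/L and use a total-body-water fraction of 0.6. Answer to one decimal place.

TBW = 0.6 · 62 = 37.2 L
Free water deficit = TBW · (Na/145 − 1)
= 37.2 · (158/145 − 1)
= 37.2 · 0.0897
= 3.34 L

3.3 L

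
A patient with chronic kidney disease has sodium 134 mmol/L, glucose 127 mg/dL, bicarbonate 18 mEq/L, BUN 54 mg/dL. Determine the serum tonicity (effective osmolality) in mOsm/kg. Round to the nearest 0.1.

Effective osmolality excludes urea (freely permeant across cell membranes):
2·Na + glucose/18
= 2·134 + 127/18
= 268 + 7.06
= 275.06 mOsm/kg

275.1 mOsm/kg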